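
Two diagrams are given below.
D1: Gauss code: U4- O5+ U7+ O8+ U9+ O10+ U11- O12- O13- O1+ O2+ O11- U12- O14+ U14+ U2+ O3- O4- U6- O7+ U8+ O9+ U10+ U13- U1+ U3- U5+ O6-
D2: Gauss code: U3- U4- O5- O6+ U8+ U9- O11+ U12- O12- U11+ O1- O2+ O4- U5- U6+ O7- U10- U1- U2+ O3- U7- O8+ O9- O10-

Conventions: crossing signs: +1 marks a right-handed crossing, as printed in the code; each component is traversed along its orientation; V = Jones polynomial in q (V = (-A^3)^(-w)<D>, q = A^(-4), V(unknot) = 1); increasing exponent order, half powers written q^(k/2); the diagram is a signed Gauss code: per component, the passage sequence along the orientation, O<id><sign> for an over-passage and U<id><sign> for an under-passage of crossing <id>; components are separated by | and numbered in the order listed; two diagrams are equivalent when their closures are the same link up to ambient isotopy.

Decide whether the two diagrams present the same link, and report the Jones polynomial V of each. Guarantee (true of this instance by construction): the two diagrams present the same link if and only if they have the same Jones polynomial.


equivalent: no
D1 (bracket A^-14 - 2A^-10 + 2A^-6 - 2A^-2 + 2A^2 - A^6 + A^10; 14 crossings at w = +2): V = q^-1 - 1 + 2q - 2q^2 + 2q^3 - 2q^4 + q^5
D2 (bracket A^-8 + 1 - A^4; 12 crossings at w = -4): V = -q^-4 + q^-3 + q^-1
key observation: 2 classes among 2 diagrams; unequal V(q) rules out equality


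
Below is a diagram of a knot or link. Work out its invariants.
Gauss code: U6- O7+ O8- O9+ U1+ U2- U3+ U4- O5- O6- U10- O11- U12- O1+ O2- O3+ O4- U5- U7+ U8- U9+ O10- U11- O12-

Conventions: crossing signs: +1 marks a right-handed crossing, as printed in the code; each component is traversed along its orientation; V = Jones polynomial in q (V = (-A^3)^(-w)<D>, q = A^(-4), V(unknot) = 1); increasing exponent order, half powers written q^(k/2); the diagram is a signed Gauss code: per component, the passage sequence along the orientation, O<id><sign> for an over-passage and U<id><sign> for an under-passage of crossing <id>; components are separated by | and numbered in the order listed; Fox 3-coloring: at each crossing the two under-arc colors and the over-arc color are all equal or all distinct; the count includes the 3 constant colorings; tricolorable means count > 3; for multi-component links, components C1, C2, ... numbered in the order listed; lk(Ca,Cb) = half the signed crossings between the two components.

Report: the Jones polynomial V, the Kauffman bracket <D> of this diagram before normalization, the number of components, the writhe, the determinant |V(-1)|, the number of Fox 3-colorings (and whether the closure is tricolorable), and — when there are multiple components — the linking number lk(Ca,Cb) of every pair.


V = -q^-4 + q^-3 + q^-1
<D> = A^-8 + 1 - A^4 (w = -4)
1 component over 12 crossings, w = -4
9 Fox colorings among 3^12, |V(-1)| = 3: tricolorable
why: det 3 = |V(-1)|; divisible by 3, so tricolorable


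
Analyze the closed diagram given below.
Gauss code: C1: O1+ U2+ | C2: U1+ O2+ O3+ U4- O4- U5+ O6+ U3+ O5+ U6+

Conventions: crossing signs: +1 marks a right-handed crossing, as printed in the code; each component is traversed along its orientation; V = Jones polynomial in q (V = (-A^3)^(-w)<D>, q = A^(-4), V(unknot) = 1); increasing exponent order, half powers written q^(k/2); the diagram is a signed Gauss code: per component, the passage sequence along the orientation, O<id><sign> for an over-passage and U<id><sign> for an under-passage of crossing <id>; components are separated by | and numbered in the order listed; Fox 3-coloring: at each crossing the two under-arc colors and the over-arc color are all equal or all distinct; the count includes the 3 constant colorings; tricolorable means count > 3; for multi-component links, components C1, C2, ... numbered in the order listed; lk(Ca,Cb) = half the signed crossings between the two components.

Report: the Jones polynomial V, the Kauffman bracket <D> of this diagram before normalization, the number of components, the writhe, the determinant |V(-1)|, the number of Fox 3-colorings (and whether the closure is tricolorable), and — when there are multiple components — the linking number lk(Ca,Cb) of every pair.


V = -q^(3/2) - 2q^(7/2) + q^(9/2) - q^(11/2) + q^(13/2)
<D> = A^-14 - A^-10 + A^-6 - 2A^-2 - A^6 (w = +4)
2 components over 6 crossings, w = +4
lk(C1,C2): +1
9 Fox colorings among 3^6, |V(-1)| = 6: tricolorable
why: span 5 respects span(V) <= c + mu - 1 = 7 for this 2-component diagram


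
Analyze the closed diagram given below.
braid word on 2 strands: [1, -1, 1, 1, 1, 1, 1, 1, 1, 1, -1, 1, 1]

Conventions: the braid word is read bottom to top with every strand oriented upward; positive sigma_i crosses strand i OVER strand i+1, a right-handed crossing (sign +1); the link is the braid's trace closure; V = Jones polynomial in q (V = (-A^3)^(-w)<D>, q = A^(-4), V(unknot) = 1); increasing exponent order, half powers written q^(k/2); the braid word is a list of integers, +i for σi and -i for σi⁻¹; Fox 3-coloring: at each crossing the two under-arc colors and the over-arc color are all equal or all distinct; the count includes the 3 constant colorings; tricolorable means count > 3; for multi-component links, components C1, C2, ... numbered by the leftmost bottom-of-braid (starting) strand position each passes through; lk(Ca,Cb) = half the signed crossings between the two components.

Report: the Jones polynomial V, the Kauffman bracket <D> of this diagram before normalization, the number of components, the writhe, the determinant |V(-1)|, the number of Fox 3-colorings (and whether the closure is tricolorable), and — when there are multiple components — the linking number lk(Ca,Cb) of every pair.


V = q^4 + q^6 - q^7 + q^8 - q^9 + q^10 - q^11 + q^12 - q^13
<D> = A^-25 - A^-21 + A^-17 - A^-13 + A^-9 - A^-5 + A^-1 - A^3 - A^11 (w = +9)
1 component over 13 crossings, w = +9
9 Fox colorings among 3^13, |V(-1)| = 9: tricolorable
why: w = +9 (over 13 crossings) is diagram-only; (-A^3)^(-9) removes it from V


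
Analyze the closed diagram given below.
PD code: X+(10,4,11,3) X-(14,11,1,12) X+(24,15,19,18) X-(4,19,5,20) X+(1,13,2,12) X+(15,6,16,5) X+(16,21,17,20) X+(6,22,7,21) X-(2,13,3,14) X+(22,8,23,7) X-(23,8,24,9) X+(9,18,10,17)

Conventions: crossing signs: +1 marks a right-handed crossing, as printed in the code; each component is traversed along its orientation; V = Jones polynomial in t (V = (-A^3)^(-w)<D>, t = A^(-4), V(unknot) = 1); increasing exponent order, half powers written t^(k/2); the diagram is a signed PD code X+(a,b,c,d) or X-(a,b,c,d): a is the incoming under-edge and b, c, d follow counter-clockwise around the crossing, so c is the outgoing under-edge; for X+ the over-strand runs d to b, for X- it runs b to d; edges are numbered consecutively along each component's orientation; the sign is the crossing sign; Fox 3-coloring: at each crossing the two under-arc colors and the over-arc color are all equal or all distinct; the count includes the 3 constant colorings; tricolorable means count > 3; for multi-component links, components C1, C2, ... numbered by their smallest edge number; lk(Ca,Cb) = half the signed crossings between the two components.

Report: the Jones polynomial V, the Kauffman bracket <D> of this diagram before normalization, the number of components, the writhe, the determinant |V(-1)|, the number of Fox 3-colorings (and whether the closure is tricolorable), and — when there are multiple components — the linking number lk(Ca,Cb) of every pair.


Jones polynomial: V(t) = t + 2t^3 + t^5
<D> = A^-8 + 2 + A^8; writhe +4
components 3, writhe +4 (12 crossings)
linking number lk(C1,C2) = +1
lk(C1,C3): 0
lk(C2,C3) = +1
3-colorings: 3 of 3^12, det 4 — not tricolorable
note: det 4 = |V(-1)|; not divisible by 3, so not tricolorable


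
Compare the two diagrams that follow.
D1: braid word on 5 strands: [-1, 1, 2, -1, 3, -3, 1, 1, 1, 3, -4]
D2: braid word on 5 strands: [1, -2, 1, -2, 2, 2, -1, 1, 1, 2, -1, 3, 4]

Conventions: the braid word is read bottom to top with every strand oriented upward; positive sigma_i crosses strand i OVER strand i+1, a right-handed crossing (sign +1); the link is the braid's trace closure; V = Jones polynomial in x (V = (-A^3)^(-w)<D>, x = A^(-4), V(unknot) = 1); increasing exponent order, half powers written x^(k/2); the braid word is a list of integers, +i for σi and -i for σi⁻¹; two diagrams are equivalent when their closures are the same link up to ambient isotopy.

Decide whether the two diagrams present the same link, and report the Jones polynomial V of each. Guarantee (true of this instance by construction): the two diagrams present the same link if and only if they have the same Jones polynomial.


same link: yes
V(D1) = -x^(1/2) - x^(5/2)  [11 crossings, <D> = A^-1 + A^7, w = +3]
V(D2) = -x^(1/2) - x^(5/2)  [13 crossings, <D> = A^5 + A^13, w = +5]
insight: from 11 to 13 crossings by R-moves: one link, two diagrams


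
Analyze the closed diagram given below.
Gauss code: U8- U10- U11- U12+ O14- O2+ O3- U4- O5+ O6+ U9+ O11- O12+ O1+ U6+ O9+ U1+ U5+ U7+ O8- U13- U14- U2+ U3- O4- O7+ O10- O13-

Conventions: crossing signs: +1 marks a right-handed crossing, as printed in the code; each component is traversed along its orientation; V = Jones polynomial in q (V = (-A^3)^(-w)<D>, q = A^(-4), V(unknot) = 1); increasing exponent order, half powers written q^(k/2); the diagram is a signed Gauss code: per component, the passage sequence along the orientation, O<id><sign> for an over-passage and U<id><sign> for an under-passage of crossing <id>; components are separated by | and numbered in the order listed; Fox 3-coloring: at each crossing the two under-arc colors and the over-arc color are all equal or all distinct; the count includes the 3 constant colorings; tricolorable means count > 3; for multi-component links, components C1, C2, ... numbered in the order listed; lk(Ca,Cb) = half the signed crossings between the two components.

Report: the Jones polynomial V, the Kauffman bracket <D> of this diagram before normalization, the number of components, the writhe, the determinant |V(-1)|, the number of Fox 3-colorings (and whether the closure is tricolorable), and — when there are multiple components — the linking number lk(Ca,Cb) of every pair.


V(q) = -q^-3 + q^-2 - q^-1 + 3 - q + q^2 - q^3
bracket: -A^-12 + A^-8 - A^-4 + 3 - A^4 + A^8 - A^12, w = 0
1 component, writhe 0, over 14 crossings
det 9, colorings 27 of 3^14 — tricolorable
observation: det 9 = |V(-1)|; divisible by 3, so tricolorable


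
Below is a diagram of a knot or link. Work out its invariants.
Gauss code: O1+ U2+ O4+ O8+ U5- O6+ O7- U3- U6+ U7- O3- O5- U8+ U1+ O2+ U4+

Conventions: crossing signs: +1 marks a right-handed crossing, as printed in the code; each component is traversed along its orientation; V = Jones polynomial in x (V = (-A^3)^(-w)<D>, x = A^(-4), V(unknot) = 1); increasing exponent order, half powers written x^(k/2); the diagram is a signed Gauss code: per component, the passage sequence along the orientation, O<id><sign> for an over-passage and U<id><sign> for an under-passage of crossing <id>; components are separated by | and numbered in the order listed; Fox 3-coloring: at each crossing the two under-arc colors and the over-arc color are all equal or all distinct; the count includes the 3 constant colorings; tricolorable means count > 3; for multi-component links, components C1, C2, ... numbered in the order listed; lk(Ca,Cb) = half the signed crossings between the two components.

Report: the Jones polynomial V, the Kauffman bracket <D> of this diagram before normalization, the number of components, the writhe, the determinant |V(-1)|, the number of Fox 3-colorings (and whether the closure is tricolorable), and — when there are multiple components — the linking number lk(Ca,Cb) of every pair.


V = x + x^3 - x^4
<D> = -A^-10 + A^-6 + A^2 (w = +2)
1 component over 8 crossings, w = +2
9 Fox colorings among 3^8, |V(-1)| = 3: tricolorable
why: w = +2 shifts under R1 moves; the (-A^3)^(-2) factor cancels that in V


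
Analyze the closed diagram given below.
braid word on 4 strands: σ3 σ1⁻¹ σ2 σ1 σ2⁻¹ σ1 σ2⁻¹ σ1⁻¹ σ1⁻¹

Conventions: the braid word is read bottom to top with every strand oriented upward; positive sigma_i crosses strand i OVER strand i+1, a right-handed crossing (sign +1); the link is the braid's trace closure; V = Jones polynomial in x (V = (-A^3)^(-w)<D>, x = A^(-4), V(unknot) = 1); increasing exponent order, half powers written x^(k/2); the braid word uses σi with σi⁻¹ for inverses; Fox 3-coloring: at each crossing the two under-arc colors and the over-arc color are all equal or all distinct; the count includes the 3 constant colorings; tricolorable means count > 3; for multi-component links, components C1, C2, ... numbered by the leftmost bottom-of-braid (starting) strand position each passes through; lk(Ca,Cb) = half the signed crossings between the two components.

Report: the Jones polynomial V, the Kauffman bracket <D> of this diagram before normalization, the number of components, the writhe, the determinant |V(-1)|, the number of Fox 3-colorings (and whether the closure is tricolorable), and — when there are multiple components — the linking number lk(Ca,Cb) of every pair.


V(x) = x^-5 - x^-4 + 2x^-3 - x^-2 + 2x^-1 + x
bracket: -A^-7 - 2A + A^5 - 2A^9 + A^13 - A^17, w = -1
3 components, writhe -1, over 9 crossings
lk(C1,C2) = -2
linking number lk(C1,C3) = +1
lk(C2,C3): 0
det 8, colorings 3 of 3^9 — not tricolorable
observation: w = -1 shifts under R1 moves; the (-A^3)^(1) factor cancels that in V


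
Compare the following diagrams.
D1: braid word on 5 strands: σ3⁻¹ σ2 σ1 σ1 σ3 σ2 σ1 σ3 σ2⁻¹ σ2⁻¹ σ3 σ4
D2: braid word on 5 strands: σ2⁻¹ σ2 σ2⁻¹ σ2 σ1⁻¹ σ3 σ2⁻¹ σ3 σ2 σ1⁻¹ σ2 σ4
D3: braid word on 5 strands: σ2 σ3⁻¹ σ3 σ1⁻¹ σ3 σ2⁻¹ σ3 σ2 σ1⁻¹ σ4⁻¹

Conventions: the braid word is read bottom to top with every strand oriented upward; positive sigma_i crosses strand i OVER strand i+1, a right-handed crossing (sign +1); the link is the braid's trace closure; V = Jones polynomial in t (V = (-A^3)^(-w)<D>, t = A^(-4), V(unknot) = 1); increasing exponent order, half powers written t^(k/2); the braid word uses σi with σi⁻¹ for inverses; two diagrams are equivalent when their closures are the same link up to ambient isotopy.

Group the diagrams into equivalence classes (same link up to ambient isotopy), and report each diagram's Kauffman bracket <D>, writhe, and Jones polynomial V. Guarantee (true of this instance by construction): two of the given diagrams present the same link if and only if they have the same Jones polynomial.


equivalence classes: {D1} | {D2, D3}
D1 (bracket -A^-6 + A^-2 - A^2 + 2A^6 - A^10 + A^14; 12 crossings at w = +6): V = t - t^2 + 2t^3 - t^4 + t^5 - t^6
V(D2) = t^-2 - t^-1 + 2 - 2t + t^2 - t^3 + t^4  (w +2, c 12, <D> = A^-10 - A^-6 + A^-2 - 2A^2 + 2A^6 - A^10 + A^14)
V(D3) = t^-2 - t^-1 + 2 - 2t + t^2 - t^3 + t^4  (w 0, c 10, <D> = A^-16 - A^-12 + A^-8 - 2A^-4 + 2 - A^4 + A^8)
observation: comparing 3 Jones polynomials yields 2 groups


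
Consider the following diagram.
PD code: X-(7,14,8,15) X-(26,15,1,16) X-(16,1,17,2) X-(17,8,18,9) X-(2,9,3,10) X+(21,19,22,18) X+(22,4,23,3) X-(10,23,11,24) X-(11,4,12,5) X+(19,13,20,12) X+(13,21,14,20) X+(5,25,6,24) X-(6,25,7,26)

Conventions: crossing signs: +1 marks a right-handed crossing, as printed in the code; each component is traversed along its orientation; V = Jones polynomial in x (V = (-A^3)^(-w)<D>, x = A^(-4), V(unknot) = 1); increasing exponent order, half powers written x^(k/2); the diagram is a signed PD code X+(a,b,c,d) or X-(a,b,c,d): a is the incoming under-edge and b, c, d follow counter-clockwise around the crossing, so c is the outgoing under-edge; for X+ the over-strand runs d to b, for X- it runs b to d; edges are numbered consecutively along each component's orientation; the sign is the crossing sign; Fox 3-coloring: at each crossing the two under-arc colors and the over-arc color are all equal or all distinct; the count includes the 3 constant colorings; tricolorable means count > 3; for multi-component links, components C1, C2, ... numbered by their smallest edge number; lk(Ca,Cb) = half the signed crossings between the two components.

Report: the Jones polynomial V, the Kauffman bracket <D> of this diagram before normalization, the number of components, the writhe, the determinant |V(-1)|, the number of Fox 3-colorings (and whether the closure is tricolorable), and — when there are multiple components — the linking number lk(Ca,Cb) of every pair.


V = -x^-6 + 2x^-5 - 3x^-4 + 4x^-3 - 4x^-2 + 4x^-1 - 2 + 2x - x^2
<D> = A^-17 - 2A^-13 + 2A^-9 - 4A^-5 + 4A^-1 - 4A^3 + 3A^7 - 2A^11 + A^15 (w = -3)
1 component over 13 crossings, w = -3
3 Fox colorings among 3^13, |V(-1)| = 23: not tricolorable
why: det 23 = |V(-1)|; not divisible by 3, so not tricolorable


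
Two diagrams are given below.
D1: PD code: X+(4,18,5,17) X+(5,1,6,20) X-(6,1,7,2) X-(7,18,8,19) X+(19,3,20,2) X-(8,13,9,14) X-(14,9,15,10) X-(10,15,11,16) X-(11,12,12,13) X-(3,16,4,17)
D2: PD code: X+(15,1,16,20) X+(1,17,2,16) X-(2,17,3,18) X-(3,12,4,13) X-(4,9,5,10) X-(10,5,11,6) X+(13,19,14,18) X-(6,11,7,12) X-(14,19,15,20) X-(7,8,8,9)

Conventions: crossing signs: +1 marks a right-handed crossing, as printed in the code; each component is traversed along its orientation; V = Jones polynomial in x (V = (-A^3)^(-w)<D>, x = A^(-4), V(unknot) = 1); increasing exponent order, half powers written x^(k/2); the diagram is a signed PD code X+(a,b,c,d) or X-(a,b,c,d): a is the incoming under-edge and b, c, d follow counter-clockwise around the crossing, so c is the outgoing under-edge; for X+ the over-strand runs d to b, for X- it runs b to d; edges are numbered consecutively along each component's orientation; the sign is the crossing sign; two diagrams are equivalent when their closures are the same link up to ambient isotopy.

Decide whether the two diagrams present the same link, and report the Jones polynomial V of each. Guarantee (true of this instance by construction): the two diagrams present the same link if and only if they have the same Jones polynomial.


equivalent: yes
D1 (bracket A^-8 + 1 - A^4; 10 crossings at w = -4): V = -x^-4 + x^-3 + x^-1
V(D2) = -x^-4 + x^-3 + x^-1  [10 crossings, <D> = A^-8 + 1 - A^4, w = -4]
observation: one V(x) for all 2 diagrams — one class (guaranteed)


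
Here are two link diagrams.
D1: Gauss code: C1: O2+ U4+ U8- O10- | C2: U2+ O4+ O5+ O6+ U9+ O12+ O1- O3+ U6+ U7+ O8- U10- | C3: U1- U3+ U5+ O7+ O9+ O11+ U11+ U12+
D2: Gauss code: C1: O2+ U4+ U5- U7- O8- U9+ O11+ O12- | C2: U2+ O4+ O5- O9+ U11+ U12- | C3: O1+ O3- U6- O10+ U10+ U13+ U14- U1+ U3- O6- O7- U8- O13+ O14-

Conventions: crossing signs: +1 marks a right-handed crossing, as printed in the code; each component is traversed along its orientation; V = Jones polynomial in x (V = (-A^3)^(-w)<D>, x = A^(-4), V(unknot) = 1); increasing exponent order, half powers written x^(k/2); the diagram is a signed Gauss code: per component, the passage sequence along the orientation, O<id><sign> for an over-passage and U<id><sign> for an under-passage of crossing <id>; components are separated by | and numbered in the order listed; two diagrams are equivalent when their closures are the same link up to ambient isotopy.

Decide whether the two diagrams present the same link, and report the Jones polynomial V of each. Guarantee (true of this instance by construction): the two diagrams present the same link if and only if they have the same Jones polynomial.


same link: no
V(D1) = x + x^2 + x^3 + x^6  [12 crossings, <D> = A^-6 + A^6 + A^10 + A^14, w = +6]
V(D2) = x^-2 + 2 + x^2  [14 crossings, <D> = A^-8 + 2 + A^8, w = 0]
insight: comparing 2 Jones polynomials yields 2 groups


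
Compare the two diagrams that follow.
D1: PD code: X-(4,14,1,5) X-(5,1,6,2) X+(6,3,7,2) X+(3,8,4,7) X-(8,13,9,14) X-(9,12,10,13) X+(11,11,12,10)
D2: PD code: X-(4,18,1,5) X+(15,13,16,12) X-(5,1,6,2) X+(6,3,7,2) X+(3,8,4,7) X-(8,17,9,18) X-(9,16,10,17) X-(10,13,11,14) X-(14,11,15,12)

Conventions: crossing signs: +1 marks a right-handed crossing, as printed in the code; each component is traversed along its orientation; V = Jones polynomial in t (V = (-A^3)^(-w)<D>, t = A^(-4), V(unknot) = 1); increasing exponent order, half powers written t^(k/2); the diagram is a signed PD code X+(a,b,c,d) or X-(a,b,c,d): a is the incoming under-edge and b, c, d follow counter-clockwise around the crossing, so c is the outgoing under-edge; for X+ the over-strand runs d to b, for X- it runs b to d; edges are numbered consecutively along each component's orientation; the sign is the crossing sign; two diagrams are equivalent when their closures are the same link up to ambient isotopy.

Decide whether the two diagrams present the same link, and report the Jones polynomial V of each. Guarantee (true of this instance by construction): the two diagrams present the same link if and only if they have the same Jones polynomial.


equivalent: yes
V(D1) = -t^(-1/2) - t^(1/2)  (w -1, c 7, <D> = A^-5 + A^-1)
D2 (bracket A^-11 + A^-7; 9 crossings at w = -3): V = -t^(-1/2) - t^(1/2)
why: all 2 diagrams share one V(t), hence one class


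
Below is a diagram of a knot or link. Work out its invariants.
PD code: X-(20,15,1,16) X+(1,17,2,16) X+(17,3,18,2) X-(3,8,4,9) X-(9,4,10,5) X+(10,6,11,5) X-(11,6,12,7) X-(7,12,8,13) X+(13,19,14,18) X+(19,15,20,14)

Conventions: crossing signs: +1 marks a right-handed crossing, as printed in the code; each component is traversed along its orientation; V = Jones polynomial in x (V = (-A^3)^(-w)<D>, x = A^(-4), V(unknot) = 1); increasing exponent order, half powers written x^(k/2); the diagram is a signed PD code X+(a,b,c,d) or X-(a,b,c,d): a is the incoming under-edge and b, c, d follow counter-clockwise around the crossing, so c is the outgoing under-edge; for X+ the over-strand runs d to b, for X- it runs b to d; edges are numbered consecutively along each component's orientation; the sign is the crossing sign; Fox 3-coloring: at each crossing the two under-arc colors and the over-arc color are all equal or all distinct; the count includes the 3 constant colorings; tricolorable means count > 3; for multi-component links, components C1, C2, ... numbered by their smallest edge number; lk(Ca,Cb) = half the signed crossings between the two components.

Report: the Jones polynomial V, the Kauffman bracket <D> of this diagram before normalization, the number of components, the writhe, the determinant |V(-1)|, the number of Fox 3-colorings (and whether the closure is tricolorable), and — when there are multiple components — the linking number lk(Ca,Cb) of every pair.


V(x) = -x^-3 + x^-2 - x^-1 + 3 - x + x^2 - x^3
bracket: -A^-12 + A^-8 - A^-4 + 3 - A^4 + A^8 - A^12, w = 0
1 component, writhe 0, over 10 crossings
det 9, colorings 27 of 3^10 — tricolorable
observation: det 9 = |V(-1)|; divisible by 3, so tricolorable


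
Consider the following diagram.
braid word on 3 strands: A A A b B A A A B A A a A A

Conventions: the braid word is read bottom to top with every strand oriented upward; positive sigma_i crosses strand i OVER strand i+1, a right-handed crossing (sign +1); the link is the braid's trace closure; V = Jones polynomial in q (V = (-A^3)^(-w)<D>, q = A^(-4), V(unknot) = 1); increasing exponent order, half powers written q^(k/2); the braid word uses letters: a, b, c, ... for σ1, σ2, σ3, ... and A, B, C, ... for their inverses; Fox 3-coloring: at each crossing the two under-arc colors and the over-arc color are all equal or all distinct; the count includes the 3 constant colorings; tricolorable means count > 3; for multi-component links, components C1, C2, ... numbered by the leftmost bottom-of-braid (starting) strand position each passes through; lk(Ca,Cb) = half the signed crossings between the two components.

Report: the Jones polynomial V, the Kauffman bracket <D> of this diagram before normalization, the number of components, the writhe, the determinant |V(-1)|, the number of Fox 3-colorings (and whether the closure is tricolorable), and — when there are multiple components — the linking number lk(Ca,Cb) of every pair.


Jones polynomial: V(q) = -q^-13 + q^-12 - q^-11 + q^-10 - q^-9 + q^-8 - q^-7 + q^-6 + q^-4
<D> = A^-14 + A^-6 - A^-2 + A^2 - A^6 + A^10 - A^14 + A^18 - A^22; writhe -10
components 1, writhe -10 (14 crossings)
3-colorings: 9 of 3^14, det 9 — tricolorable
note: free reduction leaves σ1⁻¹ σ1⁻¹ σ1⁻¹ σ1⁻¹ σ1⁻¹ σ1⁻¹ σ2⁻¹ σ1⁻¹ σ1⁻¹ σ1⁻¹ of the original 14 letters


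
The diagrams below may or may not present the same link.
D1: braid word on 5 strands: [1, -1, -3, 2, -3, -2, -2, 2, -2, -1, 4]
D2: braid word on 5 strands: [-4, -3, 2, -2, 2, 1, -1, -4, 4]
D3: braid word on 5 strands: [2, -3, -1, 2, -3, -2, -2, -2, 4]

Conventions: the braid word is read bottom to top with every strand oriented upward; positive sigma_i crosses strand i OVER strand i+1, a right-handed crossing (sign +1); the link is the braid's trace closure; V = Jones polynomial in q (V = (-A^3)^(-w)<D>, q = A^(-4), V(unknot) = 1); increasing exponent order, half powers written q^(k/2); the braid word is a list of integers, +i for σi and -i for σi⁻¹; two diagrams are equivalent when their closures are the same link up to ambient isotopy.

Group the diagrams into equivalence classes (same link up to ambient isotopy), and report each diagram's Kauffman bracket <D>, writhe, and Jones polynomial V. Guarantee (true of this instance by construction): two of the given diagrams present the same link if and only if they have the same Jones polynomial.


equivalence classes: {D1, D3} | {D2}
D1 (bracket A^-7 - A^-3 + A + A^9; 11 crossings at w = -3): V = -q^(-9/2) - q^(-5/2) + q^(-3/2) - q^(-1/2)
V(D2) = -q^(-1/2) - q^(1/2)  (w -1, c 9, <D> = A^-5 + A^-1)
D3 (bracket A^-7 - A^-3 + A + A^9; 9 crossings at w = -3): V = -q^(-9/2) - q^(-5/2) + q^(-3/2) - q^(-1/2)
key observation: 2 values of V(q) split the 3 diagrams


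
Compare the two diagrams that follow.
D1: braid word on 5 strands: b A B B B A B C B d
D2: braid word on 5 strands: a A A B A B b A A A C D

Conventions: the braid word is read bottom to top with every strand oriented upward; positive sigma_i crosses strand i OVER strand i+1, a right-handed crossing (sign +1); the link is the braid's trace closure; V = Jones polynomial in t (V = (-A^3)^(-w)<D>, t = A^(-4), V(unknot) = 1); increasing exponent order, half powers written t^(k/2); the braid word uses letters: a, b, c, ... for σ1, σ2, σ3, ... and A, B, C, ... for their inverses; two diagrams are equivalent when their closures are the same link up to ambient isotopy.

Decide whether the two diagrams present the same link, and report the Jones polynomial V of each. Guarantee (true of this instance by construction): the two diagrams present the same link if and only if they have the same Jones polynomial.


same link: yes
V(D1) = -t^-7 + t^-6 - t^-5 + t^-4 + t^-2  [10 crossings, <D> = A^-10 + A^-2 - A^2 + A^6 - A^10, w = -6]
V(D2) = -t^-7 + t^-6 - t^-5 + t^-4 + t^-2  (w -8, c 12, <D> = A^-16 + A^-8 - A^-4 + 1 - A^4)
note: Markov moves rewrite D1 (10 crossings) into D2 (12)


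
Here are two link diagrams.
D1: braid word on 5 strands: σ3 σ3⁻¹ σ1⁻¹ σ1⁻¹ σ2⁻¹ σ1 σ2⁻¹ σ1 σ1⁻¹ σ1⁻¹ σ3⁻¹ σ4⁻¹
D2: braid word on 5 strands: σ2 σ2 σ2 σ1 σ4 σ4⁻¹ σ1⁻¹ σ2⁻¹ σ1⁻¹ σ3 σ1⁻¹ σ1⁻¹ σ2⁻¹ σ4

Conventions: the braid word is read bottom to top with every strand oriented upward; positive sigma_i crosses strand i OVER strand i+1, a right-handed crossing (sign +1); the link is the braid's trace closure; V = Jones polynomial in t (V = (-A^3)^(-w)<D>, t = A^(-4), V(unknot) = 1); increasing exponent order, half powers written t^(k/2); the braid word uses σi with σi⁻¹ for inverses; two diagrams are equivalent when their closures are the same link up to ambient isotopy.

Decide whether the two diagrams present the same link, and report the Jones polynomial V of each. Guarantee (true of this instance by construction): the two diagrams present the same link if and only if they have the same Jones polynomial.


equivalent: no
D1 (bracket A^-14 - A^-10 + 2A^-6 - A^-2 + A^2 - A^6; 12 crossings at w = -6): V = -t^-6 + t^-5 - t^-4 + 2t^-3 - t^-2 + t^-1
V(D2) = -t^-4 + t^-3 + t^-1  (w 0, c 14, <D> = A^4 + A^12 - A^16)
key observation: 2 values of V(t) split the 2 diagrams


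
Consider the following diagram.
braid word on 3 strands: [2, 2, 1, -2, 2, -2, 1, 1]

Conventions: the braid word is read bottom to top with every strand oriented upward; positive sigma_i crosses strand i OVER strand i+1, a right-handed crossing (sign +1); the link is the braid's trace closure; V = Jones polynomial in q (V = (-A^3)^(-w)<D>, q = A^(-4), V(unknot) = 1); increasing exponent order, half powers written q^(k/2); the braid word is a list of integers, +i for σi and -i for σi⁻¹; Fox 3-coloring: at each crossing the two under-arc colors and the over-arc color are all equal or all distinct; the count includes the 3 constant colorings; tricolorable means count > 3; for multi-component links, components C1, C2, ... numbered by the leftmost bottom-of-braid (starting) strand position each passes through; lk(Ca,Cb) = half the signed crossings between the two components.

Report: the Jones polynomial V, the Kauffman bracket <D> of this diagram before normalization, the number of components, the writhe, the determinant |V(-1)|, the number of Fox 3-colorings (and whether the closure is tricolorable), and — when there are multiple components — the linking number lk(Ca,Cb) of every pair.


V(q) = q - q^2 + 2q^3 - q^4 + q^5 - q^6
bracket: -A^-12 + A^-8 - A^-4 + 2 - A^4 + A^8, w = +4
1 component, writhe +4, over 8 crossings
det 7, colorings 3 of 3^8 — not tricolorable
observation: det 7 = |V(-1)|; not divisible by 3, so not tricolorable


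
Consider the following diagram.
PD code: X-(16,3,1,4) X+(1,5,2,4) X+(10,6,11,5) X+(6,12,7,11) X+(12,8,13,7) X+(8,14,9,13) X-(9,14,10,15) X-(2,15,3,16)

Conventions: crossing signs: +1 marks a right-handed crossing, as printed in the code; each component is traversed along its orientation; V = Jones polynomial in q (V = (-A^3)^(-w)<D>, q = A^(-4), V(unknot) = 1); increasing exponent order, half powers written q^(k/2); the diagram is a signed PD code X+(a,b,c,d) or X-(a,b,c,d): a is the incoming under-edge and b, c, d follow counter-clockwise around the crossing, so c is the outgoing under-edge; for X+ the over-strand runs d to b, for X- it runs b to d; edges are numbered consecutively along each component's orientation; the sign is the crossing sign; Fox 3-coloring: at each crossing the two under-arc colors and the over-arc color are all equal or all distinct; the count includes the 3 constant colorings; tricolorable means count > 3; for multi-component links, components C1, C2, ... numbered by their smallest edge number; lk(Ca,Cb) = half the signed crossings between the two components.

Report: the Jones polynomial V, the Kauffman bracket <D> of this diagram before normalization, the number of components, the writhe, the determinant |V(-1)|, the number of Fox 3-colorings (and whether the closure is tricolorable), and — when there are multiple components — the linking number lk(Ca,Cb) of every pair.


V = q + q^3 - q^4
<D> = -A^-10 + A^-6 + A^2 (w = +2)
1 component over 8 crossings, w = +2
9 Fox colorings among 3^8, |V(-1)| = 3: tricolorable
why: w = +2 shifts under R1 moves; the (-A^3)^(-2) factor cancels that in V


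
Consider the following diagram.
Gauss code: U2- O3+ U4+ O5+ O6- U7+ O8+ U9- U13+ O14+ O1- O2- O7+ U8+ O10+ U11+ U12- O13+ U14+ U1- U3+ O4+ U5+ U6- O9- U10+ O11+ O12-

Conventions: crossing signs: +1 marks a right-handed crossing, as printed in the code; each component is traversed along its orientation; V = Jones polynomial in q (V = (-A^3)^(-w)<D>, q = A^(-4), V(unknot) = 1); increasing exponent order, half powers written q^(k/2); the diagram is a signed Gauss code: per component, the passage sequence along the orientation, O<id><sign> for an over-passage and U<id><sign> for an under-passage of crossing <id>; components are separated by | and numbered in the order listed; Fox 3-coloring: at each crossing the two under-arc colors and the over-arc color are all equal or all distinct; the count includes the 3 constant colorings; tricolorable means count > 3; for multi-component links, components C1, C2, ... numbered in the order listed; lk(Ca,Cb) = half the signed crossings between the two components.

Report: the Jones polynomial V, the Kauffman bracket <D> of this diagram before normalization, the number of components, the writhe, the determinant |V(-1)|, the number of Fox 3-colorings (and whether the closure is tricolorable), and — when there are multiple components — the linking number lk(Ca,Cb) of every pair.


Jones polynomial: V(q) = 2q - 2q^2 + 3q^3 - 3q^4 + 2q^5 - 2q^6 + q^7
<D> = A^-16 - 2A^-12 + 2A^-8 - 3A^-4 + 3 - 2A^4 + 2A^8; writhe +4
components 1, writhe +4 (14 crossings)
3-colorings: 9 of 3^14, det 15 — tricolorable
note: w = +4 (over 14 crossings) is diagram-only; (-A^3)^(-4) removes it from V


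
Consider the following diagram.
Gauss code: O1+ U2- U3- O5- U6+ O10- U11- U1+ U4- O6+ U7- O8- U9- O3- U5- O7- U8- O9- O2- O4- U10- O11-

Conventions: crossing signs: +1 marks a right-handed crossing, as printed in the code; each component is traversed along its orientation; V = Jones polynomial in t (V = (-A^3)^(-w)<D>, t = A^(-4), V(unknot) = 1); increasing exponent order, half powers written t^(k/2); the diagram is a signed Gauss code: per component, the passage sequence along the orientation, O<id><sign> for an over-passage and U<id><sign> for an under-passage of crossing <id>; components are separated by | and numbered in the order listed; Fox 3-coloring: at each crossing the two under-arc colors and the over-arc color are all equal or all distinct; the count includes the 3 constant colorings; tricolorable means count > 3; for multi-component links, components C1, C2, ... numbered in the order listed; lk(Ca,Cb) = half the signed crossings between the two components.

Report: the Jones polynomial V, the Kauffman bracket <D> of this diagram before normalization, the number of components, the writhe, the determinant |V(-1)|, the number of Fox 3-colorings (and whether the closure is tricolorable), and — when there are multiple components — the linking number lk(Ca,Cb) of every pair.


V = -t^-9 + 2t^-8 - 3t^-7 + 3t^-6 - 3t^-5 + 3t^-4 - t^-3 + t^-2
<D> = -A^-13 + A^-9 - 3A^-5 + 3A^-1 - 3A^3 + 3A^7 - 2A^11 + A^15 (w = -7)
1 component over 11 crossings, w = -7
3 Fox colorings among 3^11, |V(-1)| = 17: not tricolorable
why: the span of V is 7, forcing >= 7 crossings in any diagram


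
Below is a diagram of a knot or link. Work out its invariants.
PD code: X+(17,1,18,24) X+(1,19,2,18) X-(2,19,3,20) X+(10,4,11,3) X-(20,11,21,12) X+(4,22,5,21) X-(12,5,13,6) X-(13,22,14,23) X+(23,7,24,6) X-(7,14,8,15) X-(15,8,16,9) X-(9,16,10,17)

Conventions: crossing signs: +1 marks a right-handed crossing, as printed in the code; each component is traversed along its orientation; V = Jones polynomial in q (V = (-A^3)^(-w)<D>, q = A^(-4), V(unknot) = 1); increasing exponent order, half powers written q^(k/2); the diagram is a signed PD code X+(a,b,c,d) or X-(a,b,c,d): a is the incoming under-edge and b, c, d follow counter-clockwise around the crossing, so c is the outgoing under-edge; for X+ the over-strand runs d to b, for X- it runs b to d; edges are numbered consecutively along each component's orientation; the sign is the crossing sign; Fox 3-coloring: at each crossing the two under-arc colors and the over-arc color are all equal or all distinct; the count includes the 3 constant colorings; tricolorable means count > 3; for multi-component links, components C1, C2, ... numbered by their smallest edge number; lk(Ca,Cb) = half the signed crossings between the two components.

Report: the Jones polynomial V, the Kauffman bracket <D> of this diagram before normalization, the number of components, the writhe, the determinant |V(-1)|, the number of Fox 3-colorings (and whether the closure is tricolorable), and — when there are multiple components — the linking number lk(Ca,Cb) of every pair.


V = -q^-6 + q^-5 - 2q^-4 + 3q^-3 - 2q^-2 + 3q^-1 - 1 + q - q^2
<D> = -A^-14 + A^-10 - A^-6 + 3A^-2 - 2A^2 + 3A^6 - 2A^10 + A^14 - A^18 (w = -2)
1 component over 12 crossings, w = -2
9 Fox colorings among 3^12, |V(-1)| = 15: tricolorable
why: w = -2 (over 12 crossings) is diagram-only; (-A^3)^(2) removes it from V


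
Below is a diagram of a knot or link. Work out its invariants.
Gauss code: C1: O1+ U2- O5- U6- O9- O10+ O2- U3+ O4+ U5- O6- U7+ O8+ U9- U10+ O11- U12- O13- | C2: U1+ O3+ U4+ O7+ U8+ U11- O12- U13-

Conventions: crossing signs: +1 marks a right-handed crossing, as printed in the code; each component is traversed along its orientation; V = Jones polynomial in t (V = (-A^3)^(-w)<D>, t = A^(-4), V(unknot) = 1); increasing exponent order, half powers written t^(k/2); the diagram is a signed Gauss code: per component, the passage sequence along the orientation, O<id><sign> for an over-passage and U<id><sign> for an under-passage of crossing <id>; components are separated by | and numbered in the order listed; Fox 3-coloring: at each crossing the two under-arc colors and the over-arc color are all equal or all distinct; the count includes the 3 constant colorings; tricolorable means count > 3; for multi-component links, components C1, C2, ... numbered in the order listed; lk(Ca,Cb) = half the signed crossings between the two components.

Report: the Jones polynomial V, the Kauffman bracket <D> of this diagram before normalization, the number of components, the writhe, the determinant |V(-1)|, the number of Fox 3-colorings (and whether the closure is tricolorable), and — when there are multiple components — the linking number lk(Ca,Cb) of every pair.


Jones polynomial: V(t) = t^(-7/2) - t^(-5/2) + t^(-3/2) - 2t^(-1/2) - t^(3/2)
<D> = A^-9 + 2A^-1 - A^3 + A^7 - A^11; writhe -1
components 2, writhe -1 (13 crossings)
linking number lk(C1,C2) = +1
3-colorings: 9 of 3^13, det 6 — tricolorable
note: w = -1 shifts under R1 moves; the (-A^3)^(1) factor cancels that in V


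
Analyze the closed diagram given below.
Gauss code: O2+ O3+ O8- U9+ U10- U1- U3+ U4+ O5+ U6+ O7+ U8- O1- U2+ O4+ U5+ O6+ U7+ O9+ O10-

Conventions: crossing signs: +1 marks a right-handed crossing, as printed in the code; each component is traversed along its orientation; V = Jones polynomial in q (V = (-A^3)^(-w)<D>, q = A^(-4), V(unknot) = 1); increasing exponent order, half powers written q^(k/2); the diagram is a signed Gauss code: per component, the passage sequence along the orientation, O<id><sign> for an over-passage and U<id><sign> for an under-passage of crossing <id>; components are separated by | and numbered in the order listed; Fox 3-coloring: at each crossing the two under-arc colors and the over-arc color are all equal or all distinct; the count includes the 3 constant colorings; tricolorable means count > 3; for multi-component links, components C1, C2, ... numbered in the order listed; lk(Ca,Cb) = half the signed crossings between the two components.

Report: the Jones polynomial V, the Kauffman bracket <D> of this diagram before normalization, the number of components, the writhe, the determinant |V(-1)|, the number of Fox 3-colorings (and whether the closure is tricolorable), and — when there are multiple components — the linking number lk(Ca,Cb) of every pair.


Jones polynomial: V(q) = q + q^3 - q^4
<D> = -A^-4 + 1 + A^8; writhe +4
components 1, writhe +4 (10 crossings)
3-colorings: 9 of 3^10, det 3 — tricolorable
note: w = +4 shifts under R1 moves; the (-A^3)^(-4) factor cancels that in V


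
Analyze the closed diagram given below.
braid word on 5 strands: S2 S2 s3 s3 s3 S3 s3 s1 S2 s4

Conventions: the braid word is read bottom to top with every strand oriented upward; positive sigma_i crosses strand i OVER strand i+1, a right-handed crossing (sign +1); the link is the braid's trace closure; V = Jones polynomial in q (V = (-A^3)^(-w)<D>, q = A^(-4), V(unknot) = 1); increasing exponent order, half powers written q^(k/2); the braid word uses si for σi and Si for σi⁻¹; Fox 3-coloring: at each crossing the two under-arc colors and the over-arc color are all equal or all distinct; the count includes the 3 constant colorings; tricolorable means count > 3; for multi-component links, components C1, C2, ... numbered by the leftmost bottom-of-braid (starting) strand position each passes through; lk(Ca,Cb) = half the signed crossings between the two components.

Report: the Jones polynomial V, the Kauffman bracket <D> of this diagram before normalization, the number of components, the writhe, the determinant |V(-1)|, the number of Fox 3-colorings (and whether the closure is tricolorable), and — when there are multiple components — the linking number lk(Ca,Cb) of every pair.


Jones polynomial: V(q) = -q^-3 + q^-2 - q^-1 + 3 - q + q^2 - q^3
<D> = -A^-6 + A^-2 - A^2 + 3A^6 - A^10 + A^14 - A^18; writhe +2
components 1, writhe +2 (10 crossings)
3-colorings: 27 of 3^10, det 9 — tricolorable
note: the word shrinks to σ2⁻¹ σ2⁻¹ σ3 σ3 σ3 σ1 σ2⁻¹ σ4 after cancelling
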